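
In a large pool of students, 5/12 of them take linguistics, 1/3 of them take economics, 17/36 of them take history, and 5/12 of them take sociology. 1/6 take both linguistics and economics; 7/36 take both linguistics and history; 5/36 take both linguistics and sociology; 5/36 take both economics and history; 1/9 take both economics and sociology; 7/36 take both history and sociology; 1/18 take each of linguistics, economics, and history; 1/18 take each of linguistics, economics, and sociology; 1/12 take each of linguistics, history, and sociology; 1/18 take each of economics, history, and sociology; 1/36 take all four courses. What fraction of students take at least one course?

11/12

P(at least one) = 5/12 + 1/3 + 17/36 + 5/12 − 1/6 − 7/36 − 5/36 − 5/36 − 1/9 − 7/36 + 1/18 + 1/18 + 1/12 + 1/18 − 1/36 = 11/12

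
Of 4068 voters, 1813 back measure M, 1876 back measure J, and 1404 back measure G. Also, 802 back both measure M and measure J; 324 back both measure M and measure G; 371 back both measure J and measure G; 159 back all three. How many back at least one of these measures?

By inclusion–exclusion:
|union| = 1813 + 1876 + 1404 − 802 − 324 − 371 + 159 = 3755

3755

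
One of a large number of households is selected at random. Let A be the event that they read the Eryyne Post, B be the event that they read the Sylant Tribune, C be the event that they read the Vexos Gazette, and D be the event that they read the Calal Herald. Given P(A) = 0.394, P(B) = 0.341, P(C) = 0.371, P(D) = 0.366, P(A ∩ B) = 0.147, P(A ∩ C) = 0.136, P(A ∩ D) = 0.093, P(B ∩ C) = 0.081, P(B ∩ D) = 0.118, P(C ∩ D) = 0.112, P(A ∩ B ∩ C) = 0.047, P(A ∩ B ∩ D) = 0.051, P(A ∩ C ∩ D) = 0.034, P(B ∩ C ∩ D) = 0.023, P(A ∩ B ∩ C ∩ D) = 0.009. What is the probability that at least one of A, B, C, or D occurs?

By inclusion–exclusion:
P(A ∪ B ∪ C ∪ D) = 0.394 + 0.341 + 0.371 + 0.366 − 0.147 − 0.136 − 0.093 − 0.081 − 0.118 − 0.112 + 0.047 + 0.051 + 0.034 + 0.023 − 0.009 = 0.931

0.931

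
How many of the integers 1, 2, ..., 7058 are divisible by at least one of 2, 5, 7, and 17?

4780

Inclusion–exclusion gives
3529 + 1411 + 1008 + 415 − 705 − 504 − 207 − 201 − 83 − 59 + 100 + 41 + 29 + 11 − 5 = 4780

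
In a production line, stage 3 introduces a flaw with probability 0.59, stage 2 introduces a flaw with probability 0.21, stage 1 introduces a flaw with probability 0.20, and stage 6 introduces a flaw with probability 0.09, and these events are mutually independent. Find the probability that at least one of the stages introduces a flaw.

0.7642008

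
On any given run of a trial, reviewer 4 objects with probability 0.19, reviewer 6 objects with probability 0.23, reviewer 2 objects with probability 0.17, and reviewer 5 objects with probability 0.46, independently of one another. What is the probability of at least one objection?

Independence gives P(none) = ∏(1 − pᵢ).
P(none) = (1 − 0.19) × (1 − 0.23) × (1 − 0.17) × (1 − 0.46) = 0.81 × 0.77 × 0.83 × 0.54 = 0.27954234
P(at least one) = 1 − 0.27954234 = 0.72045766

0.72045766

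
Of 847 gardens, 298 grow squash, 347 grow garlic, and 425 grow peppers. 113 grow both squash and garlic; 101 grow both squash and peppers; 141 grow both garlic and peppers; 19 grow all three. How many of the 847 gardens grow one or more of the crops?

734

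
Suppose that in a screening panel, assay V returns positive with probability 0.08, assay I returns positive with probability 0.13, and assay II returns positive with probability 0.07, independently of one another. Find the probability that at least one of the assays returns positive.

0.255628

P(none) = (1 − 0.08) × (1 − 0.13) × (1 − 0.07) = 0.92 × 0.87 × 0.93 = 0.744372
P(at least one) = 1 − 0.744372 = 0.255628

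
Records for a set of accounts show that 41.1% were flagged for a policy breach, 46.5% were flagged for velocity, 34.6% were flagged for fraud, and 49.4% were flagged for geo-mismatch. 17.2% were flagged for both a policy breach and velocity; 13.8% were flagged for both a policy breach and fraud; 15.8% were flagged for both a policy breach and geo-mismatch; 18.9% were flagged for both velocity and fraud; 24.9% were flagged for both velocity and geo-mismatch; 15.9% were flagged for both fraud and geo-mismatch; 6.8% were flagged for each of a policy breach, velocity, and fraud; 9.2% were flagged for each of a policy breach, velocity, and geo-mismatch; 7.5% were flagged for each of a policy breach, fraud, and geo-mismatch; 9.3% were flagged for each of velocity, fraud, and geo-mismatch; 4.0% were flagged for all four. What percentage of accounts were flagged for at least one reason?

Inclusion–exclusion gives
P(union) = 41.1 + 46.5 + 34.6 + 49.4 − 17.2 − 13.8 − 15.8 − 18.9 − 24.9 − 15.9 + 6.8 + 9.2 + 7.5 + 9.3 − 4.0 = 93.9%

93.9%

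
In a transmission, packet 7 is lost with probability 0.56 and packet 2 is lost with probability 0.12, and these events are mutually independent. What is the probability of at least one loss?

0.6128

Independence gives P(none) = ∏(1 − pᵢ).
P(none) = (1 − 0.56) × (1 − 0.12) = 0.44 × 0.88 = 0.3872
P(at least one) = 1 − 0.3872 = 0.6128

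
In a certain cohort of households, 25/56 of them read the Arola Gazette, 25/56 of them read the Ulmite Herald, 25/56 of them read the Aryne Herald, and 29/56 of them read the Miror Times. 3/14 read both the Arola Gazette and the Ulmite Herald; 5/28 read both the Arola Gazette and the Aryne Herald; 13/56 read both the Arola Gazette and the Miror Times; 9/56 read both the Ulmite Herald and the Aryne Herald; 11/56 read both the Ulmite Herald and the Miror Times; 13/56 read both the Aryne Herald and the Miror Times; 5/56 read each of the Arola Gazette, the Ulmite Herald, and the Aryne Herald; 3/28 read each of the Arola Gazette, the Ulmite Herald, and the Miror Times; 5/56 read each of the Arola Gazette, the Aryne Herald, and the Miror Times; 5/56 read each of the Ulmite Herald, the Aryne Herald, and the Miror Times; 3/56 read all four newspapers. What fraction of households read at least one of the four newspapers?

By inclusion–exclusion:
P(≥1) = 25/56 + 25/56 + 25/56 + 29/56 − 3/14 − 5/28 − 13/56 − 9/56 − 11/56 − 13/56 + 5/56 + 3/28 + 5/56 + 5/56 − 3/56 = 27/28

27/28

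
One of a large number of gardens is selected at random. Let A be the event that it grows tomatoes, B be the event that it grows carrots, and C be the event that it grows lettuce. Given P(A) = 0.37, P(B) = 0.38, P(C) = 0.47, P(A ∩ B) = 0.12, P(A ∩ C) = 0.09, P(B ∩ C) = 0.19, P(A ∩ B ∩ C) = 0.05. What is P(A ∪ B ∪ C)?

0.87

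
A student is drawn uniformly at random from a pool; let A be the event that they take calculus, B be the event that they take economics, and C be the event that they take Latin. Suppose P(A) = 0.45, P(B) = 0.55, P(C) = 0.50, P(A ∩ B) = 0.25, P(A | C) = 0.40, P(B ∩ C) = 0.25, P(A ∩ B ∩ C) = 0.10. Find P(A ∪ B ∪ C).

0.90

P(A ∩ C) = P(C)·P(A|C) = 0.50 × 0.40 = 0.20
P(A ∪ B ∪ C) = 0.45 + 0.55 + 0.50 − 0.25 − 0.20 − 0.25 + 0.10 = 0.90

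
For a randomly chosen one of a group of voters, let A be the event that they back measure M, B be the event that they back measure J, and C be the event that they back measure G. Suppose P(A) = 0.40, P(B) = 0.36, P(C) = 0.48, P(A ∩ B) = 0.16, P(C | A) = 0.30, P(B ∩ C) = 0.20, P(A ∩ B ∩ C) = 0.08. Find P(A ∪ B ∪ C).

P(A ∩ C) = P(A)·P(C|A) = 0.40 × 0.30 = 0.12
By inclusion-exclusion,
P(A ∪ B ∪ C) = 0.40 + 0.36 + 0.48 − 0.16 − 0.12 − 0.20 + 0.08 = 0.84

0.84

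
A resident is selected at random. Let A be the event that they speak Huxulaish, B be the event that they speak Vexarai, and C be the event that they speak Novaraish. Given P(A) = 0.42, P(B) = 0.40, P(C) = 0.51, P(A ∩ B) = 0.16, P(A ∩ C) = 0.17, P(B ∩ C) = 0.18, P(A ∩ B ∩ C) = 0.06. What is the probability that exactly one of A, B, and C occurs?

0.49

By inclusion–exclusion (exactly-one form):
P(exactly one) = 0.42 + 0.40 + 0.51 − 2·0.16 − 2·0.17 − 2·0.18 + 3·0.06 = 0.49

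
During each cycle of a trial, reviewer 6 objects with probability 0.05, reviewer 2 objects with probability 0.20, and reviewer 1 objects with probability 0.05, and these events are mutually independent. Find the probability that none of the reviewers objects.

P(none) = (1 − 0.05) × (1 − 0.20) × (1 − 0.05) = 0.95 × 0.80 × 0.95 = 0.722

0.722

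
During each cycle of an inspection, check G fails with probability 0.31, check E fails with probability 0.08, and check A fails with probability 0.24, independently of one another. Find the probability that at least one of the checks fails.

0.517552

P(none) = (1 − 0.31) × (1 − 0.08) × (1 − 0.24) = 0.69 × 0.92 × 0.76 = 0.482448
P(at least one) = 1 − 0.482448 = 0.517552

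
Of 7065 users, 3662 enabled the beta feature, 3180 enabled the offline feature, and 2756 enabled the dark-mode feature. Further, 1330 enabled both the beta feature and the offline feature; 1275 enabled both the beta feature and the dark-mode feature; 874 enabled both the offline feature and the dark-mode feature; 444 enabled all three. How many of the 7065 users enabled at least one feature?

6563

By inclusion-exclusion,
|at least one| = 3662 + 3180 + 2756 − 1330 − 1275 − 874 + 444 = 6563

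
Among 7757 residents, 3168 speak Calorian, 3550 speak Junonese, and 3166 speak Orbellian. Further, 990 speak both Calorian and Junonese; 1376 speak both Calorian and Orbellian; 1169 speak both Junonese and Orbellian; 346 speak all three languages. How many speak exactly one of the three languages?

3852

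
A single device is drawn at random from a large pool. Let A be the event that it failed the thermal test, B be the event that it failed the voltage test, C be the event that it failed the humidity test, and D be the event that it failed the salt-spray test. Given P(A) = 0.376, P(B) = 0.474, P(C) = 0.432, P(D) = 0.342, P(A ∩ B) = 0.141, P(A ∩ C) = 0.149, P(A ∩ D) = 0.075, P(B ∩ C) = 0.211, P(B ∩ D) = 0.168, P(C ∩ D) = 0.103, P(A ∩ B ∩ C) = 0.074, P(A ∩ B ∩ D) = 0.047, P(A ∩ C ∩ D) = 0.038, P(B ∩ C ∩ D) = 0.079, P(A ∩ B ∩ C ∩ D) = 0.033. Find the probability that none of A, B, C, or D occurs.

0.018

Inclusion–exclusion gives
P(A ∪ B ∪ C ∪ D) = 0.376 + 0.474 + 0.432 + 0.342 − 0.141 − 0.149 − 0.075 − 0.211 − 0.168 − 0.103 + 0.074 + 0.047 + 0.038 + 0.079 − 0.033 = 0.982
P(none) = 1 − 0.982 = 0.018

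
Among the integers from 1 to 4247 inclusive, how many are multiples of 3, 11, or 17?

floor(4247/3) + floor(4247/11) + floor(4247/17) − floor(4247/33) − floor(4247/51) − floor(4247/187) + floor(4247/561) = 1415 + 386 + 249 − 128 − 83 − 22 + 7 = 1824

1824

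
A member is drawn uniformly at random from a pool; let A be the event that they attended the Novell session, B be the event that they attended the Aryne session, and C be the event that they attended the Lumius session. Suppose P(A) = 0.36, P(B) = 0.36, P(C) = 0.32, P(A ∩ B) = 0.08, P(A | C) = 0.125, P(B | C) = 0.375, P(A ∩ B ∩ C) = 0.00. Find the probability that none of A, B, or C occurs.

0.20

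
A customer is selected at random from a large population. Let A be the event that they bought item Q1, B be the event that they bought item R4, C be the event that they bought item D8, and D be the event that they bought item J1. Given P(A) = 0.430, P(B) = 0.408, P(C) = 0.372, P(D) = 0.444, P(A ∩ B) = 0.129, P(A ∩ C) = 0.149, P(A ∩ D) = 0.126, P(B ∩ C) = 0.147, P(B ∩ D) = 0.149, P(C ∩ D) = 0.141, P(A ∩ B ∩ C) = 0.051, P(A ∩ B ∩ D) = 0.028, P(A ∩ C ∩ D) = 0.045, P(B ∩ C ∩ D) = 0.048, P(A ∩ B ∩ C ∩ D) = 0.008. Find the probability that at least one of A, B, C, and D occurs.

Apply inclusion-exclusion:
P(A ∪ B ∪ C ∪ D) = 0.430 + 0.408 + 0.372 + 0.444 − 0.129 − 0.149 − 0.126 − 0.147 − 0.149 − 0.141 + 0.051 + 0.028 + 0.045 + 0.048 − 0.008 = 0.977

0.977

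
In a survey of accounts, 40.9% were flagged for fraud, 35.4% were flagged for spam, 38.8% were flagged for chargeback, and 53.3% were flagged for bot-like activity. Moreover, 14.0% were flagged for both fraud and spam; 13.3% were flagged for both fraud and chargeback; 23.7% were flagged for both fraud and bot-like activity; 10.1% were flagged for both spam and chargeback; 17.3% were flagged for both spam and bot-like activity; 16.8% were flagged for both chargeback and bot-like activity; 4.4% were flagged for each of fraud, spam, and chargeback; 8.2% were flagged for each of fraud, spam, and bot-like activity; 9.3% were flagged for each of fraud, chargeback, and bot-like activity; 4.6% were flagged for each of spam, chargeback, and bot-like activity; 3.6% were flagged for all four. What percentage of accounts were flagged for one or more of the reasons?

96.1%

Using inclusion–exclusion:
P(at least one) = 40.9 + 35.4 + 38.8 + 53.3 − 14.0 − 13.3 − 23.7 − 10.1 − 17.3 − 16.8 + 4.4 + 8.2 + 9.3 + 4.6 − 3.6 = 96.1%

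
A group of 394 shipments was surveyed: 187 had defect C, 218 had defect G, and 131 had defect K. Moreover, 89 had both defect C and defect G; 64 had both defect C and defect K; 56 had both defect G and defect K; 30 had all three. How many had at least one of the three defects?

357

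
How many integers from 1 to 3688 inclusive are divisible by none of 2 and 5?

1475

floor(3688/2) + floor(3688/5) − floor(3688/10) = 1844 + 737 − 368 = 2213
3688 − 2213 = 1475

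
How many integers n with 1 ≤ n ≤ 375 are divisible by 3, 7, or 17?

By inclusion-exclusion,
⌊375/3⌋ + ⌊375/7⌋ + ⌊375/17⌋ − ⌊375/21⌋ − ⌊375/51⌋ − ⌊375/119⌋ + ⌊375/357⌋ = 125 + 53 + 22 − 17 − 7 − 3 + 1 = 174

174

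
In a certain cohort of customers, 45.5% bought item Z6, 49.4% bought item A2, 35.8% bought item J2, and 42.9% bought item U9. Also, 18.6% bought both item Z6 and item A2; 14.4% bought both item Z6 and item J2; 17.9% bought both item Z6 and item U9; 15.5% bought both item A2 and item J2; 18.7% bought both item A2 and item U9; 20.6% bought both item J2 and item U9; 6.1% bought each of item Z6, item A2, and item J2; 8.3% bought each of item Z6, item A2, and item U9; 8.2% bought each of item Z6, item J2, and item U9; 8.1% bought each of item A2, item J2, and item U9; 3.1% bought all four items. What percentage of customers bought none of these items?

4.5%

Using inclusion–exclusion:
P(union) = 45.5 + 49.4 + 35.8 + 42.9 − 18.6 − 14.4 − 17.9 − 15.5 − 18.7 − 20.6 + 6.1 + 8.3 + 8.2 + 8.1 − 3.1 = 95.5%
P(none) = 100% − 95.5% = 4.5%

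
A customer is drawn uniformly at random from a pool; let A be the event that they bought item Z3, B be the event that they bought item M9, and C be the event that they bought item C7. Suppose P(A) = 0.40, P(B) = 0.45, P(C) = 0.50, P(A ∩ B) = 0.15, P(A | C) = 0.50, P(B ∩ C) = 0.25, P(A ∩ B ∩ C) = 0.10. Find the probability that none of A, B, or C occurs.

0.20

P(A ∩ C) = P(C)·P(A|C) = 0.50 × 0.50 = 0.25
Using inclusion–exclusion:
P(A ∪ B ∪ C) = 0.40 + 0.45 + 0.50 − 0.15 − 0.25 − 0.25 + 0.10 = 0.80
P(none) = 1 − 0.80 = 0.20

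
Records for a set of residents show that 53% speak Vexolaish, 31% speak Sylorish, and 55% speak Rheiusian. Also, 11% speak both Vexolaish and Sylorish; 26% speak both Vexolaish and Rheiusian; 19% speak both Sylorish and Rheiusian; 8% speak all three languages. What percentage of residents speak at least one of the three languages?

By inclusion–exclusion:
P(union) = 53 + 31 + 55 − 11 − 26 − 19 + 8 = 91%

91%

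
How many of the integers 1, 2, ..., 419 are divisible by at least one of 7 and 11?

92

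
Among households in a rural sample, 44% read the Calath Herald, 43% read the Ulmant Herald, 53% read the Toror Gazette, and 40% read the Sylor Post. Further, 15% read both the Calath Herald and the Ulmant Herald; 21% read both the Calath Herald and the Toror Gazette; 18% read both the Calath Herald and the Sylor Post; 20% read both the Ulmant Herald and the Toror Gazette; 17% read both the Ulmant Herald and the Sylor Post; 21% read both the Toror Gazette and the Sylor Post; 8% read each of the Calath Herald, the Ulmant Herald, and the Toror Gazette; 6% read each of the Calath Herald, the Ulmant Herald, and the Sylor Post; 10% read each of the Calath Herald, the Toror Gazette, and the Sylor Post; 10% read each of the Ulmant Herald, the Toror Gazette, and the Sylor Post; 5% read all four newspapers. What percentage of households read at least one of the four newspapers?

97%

Using inclusion–exclusion:
P(≥1) = 44 + 43 + 53 + 40 − 15 − 21 − 18 − 20 − 17 − 21 + 8 + 6 + 10 + 10 − 5 = 97%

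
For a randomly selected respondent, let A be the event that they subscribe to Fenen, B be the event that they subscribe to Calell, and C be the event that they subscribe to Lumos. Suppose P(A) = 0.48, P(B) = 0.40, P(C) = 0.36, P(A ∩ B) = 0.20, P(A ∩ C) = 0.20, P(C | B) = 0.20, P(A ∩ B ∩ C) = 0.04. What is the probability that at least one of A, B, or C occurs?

0.80

P(B ∩ C) = P(B)·P(C|B) = 0.40 × 0.20 = 0.08
By inclusion–exclusion:
P(A ∪ B ∪ C) = 0.48 + 0.40 + 0.36 − 0.20 − 0.20 − 0.08 + 0.04 = 0.80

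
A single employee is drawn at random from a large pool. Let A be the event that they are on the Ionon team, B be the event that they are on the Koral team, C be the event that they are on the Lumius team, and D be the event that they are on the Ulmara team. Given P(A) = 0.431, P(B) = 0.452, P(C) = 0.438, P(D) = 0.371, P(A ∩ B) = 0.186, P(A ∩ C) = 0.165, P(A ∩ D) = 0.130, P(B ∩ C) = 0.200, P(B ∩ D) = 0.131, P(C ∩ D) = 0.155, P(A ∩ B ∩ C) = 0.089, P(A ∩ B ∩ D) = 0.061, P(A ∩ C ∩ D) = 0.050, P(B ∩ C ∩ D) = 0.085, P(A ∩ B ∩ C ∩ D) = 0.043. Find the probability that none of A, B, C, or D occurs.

0.033

Using inclusion–exclusion:
P(A ∪ B ∪ C ∪ D) = 0.431 + 0.452 + 0.438 + 0.371 − 0.186 − 0.165 − 0.130 − 0.200 − 0.131 − 0.155 + 0.089 + 0.061 + 0.050 + 0.085 − 0.043 = 0.967
P(none) = 1 − 0.967 = 0.033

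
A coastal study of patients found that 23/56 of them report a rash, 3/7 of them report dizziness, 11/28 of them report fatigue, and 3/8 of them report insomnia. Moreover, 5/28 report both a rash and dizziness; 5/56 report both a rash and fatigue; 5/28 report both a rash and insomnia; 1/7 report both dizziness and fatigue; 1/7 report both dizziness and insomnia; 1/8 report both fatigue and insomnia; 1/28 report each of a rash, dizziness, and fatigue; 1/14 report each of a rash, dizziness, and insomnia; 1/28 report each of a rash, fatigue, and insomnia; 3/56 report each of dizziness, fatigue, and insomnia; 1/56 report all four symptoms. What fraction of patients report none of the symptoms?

Apply inclusion-exclusion:
P(≥1) = 23/56 + 3/7 + 11/28 + 3/8 − 5/28 − 5/56 − 5/28 − 1/7 − 1/7 − 1/8 + 1/28 + 1/14 + 1/28 + 3/56 − 1/56 = 13/14
P(none) = 1 − 13/14 = 1/14

1/14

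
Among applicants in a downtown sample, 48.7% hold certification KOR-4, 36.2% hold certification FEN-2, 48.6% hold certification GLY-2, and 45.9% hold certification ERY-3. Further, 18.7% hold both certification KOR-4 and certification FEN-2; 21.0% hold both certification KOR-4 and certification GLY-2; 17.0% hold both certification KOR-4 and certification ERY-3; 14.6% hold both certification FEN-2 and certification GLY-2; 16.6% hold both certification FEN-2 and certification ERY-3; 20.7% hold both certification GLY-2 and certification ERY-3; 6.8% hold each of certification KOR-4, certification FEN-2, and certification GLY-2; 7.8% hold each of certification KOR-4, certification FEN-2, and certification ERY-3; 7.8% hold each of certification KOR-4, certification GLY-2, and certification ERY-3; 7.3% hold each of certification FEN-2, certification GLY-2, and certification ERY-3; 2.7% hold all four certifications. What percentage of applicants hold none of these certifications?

2.2%

P(at least one) = 48.7 + 36.2 + 48.6 + 45.9 − 18.7 − 21.0 − 17.0 − 14.6 − 16.6 − 20.7 + 6.8 + 7.8 + 7.8 + 7.3 − 2.7 = 97.8%
P(none) = 100% − 97.8% = 2.2%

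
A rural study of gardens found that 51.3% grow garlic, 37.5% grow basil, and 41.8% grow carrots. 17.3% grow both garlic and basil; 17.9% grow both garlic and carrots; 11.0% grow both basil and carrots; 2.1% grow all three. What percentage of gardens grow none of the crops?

By inclusion-exclusion,
P(≥1) = 51.3 + 37.5 + 41.8 − 17.3 − 17.9 − 11.0 + 2.1 = 86.5%
P(none) = 100% − 86.5% = 13.5%

13.5%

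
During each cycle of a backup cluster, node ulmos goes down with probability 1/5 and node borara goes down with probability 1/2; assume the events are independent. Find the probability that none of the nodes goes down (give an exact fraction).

P(none) = (1 − 1/5) × (1 − 1/2) = 4/5 × 1/2 = 2/5

2/5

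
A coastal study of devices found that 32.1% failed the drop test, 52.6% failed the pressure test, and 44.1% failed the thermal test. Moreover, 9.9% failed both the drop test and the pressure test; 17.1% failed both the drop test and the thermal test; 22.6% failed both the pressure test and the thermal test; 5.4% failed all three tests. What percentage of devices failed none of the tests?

Using inclusion–exclusion:
P(union) = 32.1 + 52.6 + 44.1 − 9.9 − 17.1 − 22.6 + 5.4 = 84.6%
P(none) = 100% − 84.6% = 15.4%

15.4%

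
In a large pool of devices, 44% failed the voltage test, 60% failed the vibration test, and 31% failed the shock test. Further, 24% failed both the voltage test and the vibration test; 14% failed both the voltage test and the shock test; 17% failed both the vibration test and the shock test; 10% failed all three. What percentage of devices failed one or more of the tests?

Apply inclusion-exclusion:
P(at least one) = 44 + 60 + 31 − 24 − 14 − 17 + 10 = 90%

90%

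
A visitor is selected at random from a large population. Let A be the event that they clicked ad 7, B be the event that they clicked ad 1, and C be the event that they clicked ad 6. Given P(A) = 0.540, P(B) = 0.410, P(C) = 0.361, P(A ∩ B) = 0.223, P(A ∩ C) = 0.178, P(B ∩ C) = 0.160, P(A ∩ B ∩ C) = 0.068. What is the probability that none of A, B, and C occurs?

0.182

By inclusion–exclusion:
P(A ∪ B ∪ C) = 0.540 + 0.410 + 0.361 − 0.223 − 0.178 − 0.160 + 0.068 = 0.818
P(none) = 1 − 0.818 = 0.182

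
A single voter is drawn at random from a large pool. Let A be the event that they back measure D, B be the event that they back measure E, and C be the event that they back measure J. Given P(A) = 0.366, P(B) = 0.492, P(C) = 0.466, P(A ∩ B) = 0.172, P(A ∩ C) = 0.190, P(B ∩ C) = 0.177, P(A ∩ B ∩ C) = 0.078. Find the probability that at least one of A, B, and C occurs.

0.863

Using inclusion–exclusion:
P(A ∪ B ∪ C) = 0.366 + 0.492 + 0.466 − 0.172 − 0.190 − 0.177 + 0.078 = 0.863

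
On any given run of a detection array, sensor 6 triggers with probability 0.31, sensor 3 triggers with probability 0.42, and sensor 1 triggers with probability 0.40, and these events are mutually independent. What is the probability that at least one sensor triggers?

Since the events are independent, P(none) is the product of the individual non-occurrence probabilities.
P(none) = (1 − 0.31) × (1 − 0.42) × (1 − 0.40) = 0.69 × 0.58 × 0.60 = 0.24012
P(at least one) = 1 − 0.24012 = 0.75988

0.75988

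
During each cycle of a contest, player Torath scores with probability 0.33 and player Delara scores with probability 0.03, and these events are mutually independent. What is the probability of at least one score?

Since the events are independent, P(none) is the product of the individual non-occurrence probabilities.
P(none) = (1 − 0.33) × (1 − 0.03) = 0.67 × 0.97 = 0.6499
P(at least one) = 1 − 0.6499 = 0.3501

0.3501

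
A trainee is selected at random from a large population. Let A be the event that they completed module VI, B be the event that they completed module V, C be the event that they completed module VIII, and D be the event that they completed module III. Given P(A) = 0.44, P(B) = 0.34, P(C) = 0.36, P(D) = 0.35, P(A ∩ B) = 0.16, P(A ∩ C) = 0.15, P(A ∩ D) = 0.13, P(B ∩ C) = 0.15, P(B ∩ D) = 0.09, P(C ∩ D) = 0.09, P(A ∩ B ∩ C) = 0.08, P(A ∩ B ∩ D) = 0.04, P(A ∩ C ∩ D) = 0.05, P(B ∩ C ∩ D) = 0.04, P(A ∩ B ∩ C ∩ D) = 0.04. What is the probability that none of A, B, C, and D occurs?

0.11

P(A ∪ B ∪ C ∪ D) = 0.44 + 0.34 + 0.36 + 0.35 − 0.16 − 0.15 − 0.13 − 0.15 − 0.09 − 0.09 + 0.08 + 0.04 + 0.05 + 0.04 − 0.04 = 0.89
P(none) = 1 − 0.89 = 0.11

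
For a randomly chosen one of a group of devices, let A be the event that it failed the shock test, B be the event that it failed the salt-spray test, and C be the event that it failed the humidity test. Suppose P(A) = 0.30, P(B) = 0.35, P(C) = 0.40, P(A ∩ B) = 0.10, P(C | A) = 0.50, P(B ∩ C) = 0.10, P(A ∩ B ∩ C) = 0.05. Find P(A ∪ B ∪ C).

0.75

P(A ∩ C) = P(A)·P(C|A) = 0.30 × 0.50 = 0.15
P(A ∪ B ∪ C) = 0.30 + 0.35 + 0.40 − 0.10 − 0.15 − 0.10 + 0.05 = 0.75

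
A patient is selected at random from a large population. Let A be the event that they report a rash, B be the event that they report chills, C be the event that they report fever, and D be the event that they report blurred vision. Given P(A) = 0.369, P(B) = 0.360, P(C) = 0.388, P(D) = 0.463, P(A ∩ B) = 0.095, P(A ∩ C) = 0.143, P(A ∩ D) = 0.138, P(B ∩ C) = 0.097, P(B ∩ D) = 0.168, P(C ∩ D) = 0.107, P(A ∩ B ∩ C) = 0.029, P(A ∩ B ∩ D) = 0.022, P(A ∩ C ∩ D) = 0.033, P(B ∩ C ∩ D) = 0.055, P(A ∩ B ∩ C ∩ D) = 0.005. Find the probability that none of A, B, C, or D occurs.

0.034

P(A ∪ B ∪ C ∪ D) = 0.369 + 0.360 + 0.388 + 0.463 − 0.095 − 0.143 − 0.138 − 0.097 − 0.168 − 0.107 + 0.029 + 0.022 + 0.033 + 0.055 − 0.005 = 0.966
P(none) = 1 − 0.966 = 0.034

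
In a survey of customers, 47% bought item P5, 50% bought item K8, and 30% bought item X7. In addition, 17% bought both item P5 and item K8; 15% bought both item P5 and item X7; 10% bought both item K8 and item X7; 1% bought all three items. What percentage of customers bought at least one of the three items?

86%

P(union) = 47 + 50 + 30 − 17 − 15 − 10 + 1 = 86%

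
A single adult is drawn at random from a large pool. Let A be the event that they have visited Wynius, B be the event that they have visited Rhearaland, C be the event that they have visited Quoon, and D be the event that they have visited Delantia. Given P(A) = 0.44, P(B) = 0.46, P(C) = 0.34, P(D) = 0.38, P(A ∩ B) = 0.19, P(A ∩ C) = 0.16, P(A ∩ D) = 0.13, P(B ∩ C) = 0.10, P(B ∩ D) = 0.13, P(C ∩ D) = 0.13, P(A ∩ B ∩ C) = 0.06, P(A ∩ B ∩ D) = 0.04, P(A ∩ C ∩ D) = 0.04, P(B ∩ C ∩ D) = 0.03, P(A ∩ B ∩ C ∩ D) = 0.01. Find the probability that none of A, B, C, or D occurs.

P(A ∪ B ∪ C ∪ D) = 0.44 + 0.46 + 0.34 + 0.38 − 0.19 − 0.16 − 0.13 − 0.10 − 0.13 − 0.13 + 0.06 + 0.04 + 0.04 + 0.03 − 0.01 = 0.94
P(none) = 1 − 0.94 = 0.06

0.06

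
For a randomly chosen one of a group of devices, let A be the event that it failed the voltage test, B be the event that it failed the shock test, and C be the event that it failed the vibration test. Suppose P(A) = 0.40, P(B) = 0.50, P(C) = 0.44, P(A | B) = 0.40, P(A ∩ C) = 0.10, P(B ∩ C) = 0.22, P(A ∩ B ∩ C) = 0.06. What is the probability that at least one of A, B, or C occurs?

0.88

P(A ∩ B) = P(B)·P(A|B) = 0.50 × 0.40 = 0.20
By inclusion–exclusion:
P(A ∪ B ∪ C) = 0.40 + 0.50 + 0.44 − 0.20 − 0.10 − 0.22 + 0.06 = 0.88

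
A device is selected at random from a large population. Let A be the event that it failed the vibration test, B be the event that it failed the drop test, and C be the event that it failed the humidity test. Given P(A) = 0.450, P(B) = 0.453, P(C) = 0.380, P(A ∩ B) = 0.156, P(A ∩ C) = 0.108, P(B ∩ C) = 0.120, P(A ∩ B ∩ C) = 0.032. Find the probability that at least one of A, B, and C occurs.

0.931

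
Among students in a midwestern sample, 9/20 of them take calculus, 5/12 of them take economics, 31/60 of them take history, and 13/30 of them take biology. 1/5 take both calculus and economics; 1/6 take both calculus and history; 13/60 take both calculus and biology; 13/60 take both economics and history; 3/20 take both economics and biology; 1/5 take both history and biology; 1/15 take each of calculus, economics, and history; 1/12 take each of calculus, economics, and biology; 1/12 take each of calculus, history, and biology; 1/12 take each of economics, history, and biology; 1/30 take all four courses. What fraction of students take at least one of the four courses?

19/20

Inclusion–exclusion gives
P(at least one) = 9/20 + 5/12 + 31/60 + 13/30 − 1/5 − 1/6 − 13/60 − 13/60 − 3/20 − 1/5 + 1/15 + 1/12 + 1/12 + 1/12 − 1/30 = 19/20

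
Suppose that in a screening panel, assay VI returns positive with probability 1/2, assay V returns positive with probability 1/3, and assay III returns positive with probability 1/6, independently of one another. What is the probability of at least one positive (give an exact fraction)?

Independence gives P(none) = ∏(1 − pᵢ).
P(none) = (1 − 1/2) × (1 − 1/3) × (1 − 1/6) = 1/2 × 2/3 × 5/6 = 5/18
P(at least one) = 1 − 5/18 = 13/18

13/18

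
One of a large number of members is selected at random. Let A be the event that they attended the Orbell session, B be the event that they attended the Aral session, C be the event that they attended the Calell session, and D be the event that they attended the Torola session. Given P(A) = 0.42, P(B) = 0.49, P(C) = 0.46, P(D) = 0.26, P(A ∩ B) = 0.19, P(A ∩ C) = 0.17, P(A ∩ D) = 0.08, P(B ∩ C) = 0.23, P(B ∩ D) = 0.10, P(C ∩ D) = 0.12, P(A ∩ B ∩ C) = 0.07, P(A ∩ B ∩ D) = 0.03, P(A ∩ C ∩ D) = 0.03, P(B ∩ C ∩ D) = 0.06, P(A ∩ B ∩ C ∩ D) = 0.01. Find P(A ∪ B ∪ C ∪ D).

P(A ∪ B ∪ C ∪ D) = 0.42 + 0.49 + 0.46 + 0.26 − 0.19 − 0.17 − 0.08 − 0.23 − 0.10 − 0.12 + 0.07 + 0.03 + 0.03 + 0.06 − 0.01 = 0.92

0.92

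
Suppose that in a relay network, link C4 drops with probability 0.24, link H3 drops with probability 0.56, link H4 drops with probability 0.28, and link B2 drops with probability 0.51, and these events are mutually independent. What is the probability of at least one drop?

P(none) = (1 − 0.24) × (1 − 0.56) × (1 − 0.28) × (1 − 0.51) = 0.76 × 0.44 × 0.72 × 0.49 = 0.11797632
P(at least one) = 1 − 0.11797632 = 0.88202368

0.88202368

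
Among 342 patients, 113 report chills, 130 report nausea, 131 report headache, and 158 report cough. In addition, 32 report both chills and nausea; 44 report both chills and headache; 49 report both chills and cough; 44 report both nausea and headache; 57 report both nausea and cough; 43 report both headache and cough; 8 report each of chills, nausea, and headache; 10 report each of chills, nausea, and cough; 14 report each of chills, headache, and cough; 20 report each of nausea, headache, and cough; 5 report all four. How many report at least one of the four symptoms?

310

Using inclusion–exclusion:
|union| = 113 + 130 + 131 + 158 − 32 − 44 − 49 − 44 − 57 − 43 + 8 + 10 + 14 + 20 − 5 = 310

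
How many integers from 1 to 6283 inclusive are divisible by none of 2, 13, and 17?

2729

3141 + 483 + 369 − 241 − 184 − 28 + 14 = 3554
6283 − 3554 = 2729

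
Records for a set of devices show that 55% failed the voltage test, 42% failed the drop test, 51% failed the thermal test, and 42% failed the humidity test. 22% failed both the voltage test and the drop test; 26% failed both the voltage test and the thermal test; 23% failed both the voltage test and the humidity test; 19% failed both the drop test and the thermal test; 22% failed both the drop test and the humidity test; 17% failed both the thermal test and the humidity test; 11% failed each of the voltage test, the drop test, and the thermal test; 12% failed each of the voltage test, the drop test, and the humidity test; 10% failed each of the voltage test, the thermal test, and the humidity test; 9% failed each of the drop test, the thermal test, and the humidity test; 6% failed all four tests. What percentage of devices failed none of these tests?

3%

P(union) = 55 + 42 + 51 + 42 − 22 − 26 − 23 − 19 − 22 − 17 + 11 + 12 + 10 + 9 − 6 = 97%
P(none) = 100% − 97% = 3%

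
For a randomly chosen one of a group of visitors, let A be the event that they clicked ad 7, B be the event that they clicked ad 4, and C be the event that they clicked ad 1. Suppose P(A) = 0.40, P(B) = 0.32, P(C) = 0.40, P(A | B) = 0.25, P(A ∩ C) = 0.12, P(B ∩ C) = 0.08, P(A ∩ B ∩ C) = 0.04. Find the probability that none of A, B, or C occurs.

P(A ∩ B) = P(B)·P(A|B) = 0.32 × 0.25 = 0.08
P(A ∪ B ∪ C) = 0.40 + 0.32 + 0.40 − 0.08 − 0.12 − 0.08 + 0.04 = 0.88
P(none) = 1 − 0.88 = 0.12

0.12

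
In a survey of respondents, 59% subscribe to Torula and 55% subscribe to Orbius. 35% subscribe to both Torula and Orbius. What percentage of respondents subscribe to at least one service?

79%

P(at least one) = 59 + 55 − 35 = 79%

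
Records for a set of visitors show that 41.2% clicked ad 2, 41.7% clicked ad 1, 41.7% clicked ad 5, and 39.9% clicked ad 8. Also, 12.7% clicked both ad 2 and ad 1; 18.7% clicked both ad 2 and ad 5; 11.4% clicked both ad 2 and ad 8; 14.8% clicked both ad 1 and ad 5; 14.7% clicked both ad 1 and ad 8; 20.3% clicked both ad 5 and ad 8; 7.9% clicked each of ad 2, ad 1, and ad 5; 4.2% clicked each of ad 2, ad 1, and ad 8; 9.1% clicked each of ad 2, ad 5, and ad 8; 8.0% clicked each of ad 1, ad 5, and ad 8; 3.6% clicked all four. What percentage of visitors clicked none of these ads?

Apply inclusion-exclusion:
P(union) = 41.2 + 41.7 + 41.7 + 39.9 − 12.7 − 18.7 − 11.4 − 14.8 − 14.7 − 20.3 + 7.9 + 4.2 + 9.1 + 8.0 − 3.6 = 97.5%
P(none) = 100% − 97.5% = 2.5%

2.5%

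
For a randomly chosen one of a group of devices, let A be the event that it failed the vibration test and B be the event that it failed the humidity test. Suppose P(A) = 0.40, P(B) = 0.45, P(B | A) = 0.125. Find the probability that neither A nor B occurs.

P(A ∩ B) = P(A)·P(B|A) = 0.40 × 0.125 = 0.05
Apply inclusion-exclusion:
P(A ∪ B) = 0.40 + 0.45 − 0.05 = 0.80
P(none) = 1 − 0.80 = 0.20

0.20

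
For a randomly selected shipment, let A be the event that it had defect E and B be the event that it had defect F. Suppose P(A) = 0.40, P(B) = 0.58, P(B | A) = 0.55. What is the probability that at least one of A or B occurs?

P(A ∩ B) = P(A)·P(B|A) = 0.40 × 0.55 = 0.22
P(A ∪ B) = 0.40 + 0.58 − 0.22 = 0.76

0.76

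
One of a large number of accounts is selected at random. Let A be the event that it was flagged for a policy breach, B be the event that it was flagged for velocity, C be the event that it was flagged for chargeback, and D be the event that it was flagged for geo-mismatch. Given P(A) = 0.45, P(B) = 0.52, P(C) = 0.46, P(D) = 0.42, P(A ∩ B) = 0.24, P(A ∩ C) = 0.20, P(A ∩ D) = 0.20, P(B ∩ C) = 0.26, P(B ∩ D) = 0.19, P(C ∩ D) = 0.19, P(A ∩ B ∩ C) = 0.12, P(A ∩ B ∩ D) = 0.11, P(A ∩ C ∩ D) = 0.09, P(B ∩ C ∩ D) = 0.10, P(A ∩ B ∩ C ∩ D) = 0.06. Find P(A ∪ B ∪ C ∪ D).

0.93

P(A ∪ B ∪ C ∪ D) = 0.45 + 0.52 + 0.46 + 0.42 − 0.24 − 0.20 − 0.20 − 0.26 − 0.19 − 0.19 + 0.12 + 0.11 + 0.09 + 0.10 − 0.06 = 0.93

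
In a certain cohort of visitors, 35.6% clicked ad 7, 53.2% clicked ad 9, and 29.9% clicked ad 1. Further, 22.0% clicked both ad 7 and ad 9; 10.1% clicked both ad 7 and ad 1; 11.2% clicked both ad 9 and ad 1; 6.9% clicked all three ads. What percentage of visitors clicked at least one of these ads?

82.3%

Apply inclusion-exclusion:
P(at least one) = 35.6 + 53.2 + 29.9 − 22.0 − 10.1 − 11.2 + 6.9 = 82.3%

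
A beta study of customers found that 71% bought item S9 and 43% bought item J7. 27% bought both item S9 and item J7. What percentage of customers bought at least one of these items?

Inclusion–exclusion gives
P(≥1) = 71 + 43 − 27 = 87%

87%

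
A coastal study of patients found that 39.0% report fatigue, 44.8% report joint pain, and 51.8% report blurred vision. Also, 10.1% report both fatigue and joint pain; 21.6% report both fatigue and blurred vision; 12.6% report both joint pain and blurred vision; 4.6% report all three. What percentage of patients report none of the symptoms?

4.1%

P(≥1) = 39.0 + 44.8 + 51.8 − 10.1 − 21.6 − 12.6 + 4.6 = 95.9%
P(none) = 100% − 95.9% = 4.1%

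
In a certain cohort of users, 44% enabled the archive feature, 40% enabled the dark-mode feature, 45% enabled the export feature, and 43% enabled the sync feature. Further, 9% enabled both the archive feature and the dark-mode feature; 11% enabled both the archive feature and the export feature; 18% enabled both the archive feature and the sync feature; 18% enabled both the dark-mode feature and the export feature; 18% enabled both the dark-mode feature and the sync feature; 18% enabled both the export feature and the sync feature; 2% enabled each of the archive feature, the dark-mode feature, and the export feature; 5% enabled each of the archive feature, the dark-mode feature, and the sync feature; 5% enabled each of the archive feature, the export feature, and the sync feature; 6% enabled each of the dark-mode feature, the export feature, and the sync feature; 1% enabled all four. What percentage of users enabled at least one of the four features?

Using inclusion–exclusion:
P(at least one) = 44 + 40 + 45 + 43 − 9 − 11 − 18 − 18 − 18 − 18 + 2 + 5 + 5 + 6 − 1 = 97%

97%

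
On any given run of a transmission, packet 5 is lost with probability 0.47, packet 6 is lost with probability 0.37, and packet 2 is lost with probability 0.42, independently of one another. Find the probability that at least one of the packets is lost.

0.806338

P(none) = (1 − 0.47) × (1 − 0.37) × (1 − 0.42) = 0.53 × 0.63 × 0.58 = 0.193662
P(at least one) = 1 − 0.193662 = 0.806338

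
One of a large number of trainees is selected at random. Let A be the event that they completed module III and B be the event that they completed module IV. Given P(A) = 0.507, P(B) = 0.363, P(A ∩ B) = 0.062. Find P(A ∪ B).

0.808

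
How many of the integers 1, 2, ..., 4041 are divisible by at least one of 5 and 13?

1056

Using inclusion–exclusion:
⌊4041/5⌋ + ⌊4041/13⌋ − ⌊4041/65⌋ = 808 + 310 − 62 = 1056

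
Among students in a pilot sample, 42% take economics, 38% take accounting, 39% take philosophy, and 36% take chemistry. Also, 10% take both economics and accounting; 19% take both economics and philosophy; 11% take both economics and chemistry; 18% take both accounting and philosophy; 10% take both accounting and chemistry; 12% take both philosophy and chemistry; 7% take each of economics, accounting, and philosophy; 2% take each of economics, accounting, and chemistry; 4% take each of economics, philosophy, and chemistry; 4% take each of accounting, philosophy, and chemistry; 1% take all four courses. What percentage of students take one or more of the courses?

P(union) = 42 + 38 + 39 + 36 − 10 − 19 − 11 − 18 − 10 − 12 + 7 + 2 + 4 + 4 − 1 = 91%

91%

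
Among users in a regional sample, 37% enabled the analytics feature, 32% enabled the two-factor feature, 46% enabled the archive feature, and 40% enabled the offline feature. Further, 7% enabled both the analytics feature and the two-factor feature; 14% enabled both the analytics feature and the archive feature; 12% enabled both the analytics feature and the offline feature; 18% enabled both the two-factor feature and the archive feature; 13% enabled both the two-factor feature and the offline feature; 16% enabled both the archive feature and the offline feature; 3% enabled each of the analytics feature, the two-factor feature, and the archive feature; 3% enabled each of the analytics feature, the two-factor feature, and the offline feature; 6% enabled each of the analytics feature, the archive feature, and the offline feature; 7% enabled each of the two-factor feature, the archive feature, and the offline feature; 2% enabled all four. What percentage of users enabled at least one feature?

P(union) = 37 + 32 + 46 + 40 − 7 − 14 − 12 − 18 − 13 − 16 + 3 + 3 + 6 + 7 − 2 = 92%

92%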